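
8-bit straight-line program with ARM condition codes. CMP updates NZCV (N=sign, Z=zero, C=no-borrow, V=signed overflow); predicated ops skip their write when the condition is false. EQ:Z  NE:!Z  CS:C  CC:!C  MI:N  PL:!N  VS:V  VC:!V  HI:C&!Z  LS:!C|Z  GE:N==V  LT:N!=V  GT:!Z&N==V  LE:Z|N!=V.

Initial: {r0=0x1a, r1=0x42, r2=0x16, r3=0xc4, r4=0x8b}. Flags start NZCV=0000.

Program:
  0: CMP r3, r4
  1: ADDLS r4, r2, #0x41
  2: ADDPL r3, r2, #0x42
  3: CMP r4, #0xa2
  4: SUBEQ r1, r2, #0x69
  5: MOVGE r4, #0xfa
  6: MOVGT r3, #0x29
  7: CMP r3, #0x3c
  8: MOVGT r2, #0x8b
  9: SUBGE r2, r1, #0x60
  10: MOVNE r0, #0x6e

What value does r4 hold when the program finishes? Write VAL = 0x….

[0] flags=0010 → (cmp)
[1] flags=0010 LS?F → skip
[2] flags=0010 PL?T → r3=0x58
[3] flags=1000 → (cmp)
[4] flags=1000 EQ?F → skip
[5] flags=1000 GE?F → skip
[6] flags=1000 GT?F → skip
[7] flags=0010 → (cmp)
[8] flags=0010 GT?T → r2=0x8b
[9] flags=0010 GE?T → r2=0xe2
[10] flags=0010 NE?T → r0=0x6e

VAL = 0x8b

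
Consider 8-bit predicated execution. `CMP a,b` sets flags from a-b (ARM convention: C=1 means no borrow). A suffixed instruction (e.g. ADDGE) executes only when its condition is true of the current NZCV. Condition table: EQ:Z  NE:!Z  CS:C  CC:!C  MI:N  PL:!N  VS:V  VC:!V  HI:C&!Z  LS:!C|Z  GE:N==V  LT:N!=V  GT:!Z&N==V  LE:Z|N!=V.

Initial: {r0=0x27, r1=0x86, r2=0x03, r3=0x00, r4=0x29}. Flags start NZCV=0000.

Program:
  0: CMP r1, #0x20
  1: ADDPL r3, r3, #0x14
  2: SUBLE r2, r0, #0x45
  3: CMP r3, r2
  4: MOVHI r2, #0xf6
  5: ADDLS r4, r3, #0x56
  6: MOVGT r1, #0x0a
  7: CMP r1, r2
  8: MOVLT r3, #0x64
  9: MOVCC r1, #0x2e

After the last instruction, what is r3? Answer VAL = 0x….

VAL = 0x14

[0] flags=0011 → (cmp)
[1] flags=0011 PL?T → r3=0x14
[2] flags=0011 LE?T → r2=0xe2
[3] flags=0000 → (cmp)
[4] flags=0000 HI?F → skip
[5] flags=0000 LS?T → r4=0x6a
[6] flags=0000 GT?T → r1=0x0a
[7] flags=0000 → (cmp)
[8] flags=0000 LT?F → skip
[9] flags=0000 CC?T → r1=0x2e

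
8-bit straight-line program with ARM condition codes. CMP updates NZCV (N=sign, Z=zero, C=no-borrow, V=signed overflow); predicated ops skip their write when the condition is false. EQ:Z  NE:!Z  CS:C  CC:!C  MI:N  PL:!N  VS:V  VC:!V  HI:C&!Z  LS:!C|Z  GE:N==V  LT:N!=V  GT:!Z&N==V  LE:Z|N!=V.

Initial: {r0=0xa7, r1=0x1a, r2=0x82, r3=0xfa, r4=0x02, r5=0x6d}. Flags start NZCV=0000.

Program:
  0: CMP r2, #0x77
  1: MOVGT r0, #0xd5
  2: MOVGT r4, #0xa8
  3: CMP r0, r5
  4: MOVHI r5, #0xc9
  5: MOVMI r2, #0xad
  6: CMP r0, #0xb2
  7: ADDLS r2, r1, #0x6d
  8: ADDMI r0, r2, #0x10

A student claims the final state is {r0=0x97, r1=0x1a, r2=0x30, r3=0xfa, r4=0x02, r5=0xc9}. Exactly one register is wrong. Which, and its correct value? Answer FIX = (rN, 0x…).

[0] flags=0011 → (cmp)
[1] flags=0011 GT?F → skip
[2] flags=0011 GT?F → skip
[3] flags=0011 → (cmp)
[4] flags=0011 HI?T → r5=0xc9
[5] flags=0011 MI?F → skip
[6] flags=1000 → (cmp)
[7] flags=1000 LS?T → r2=0x87
[8] flags=1000 MI?T → r0=0x97

FIX = (r2, 0x87)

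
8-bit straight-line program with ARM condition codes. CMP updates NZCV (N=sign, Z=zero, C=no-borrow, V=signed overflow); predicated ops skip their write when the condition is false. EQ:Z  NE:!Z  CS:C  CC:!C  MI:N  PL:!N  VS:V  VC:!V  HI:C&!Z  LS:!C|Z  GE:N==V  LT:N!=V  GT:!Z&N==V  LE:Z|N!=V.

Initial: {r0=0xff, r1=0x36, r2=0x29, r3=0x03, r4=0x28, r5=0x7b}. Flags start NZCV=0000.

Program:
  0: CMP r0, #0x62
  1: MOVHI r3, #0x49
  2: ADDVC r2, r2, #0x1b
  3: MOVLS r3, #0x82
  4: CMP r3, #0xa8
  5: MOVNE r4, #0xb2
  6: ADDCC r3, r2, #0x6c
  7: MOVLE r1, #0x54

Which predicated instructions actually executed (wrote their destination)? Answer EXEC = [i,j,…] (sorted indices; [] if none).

EXEC = [1,2,5,6]

[0] flags=1010 → (cmp)
[1] flags=1010 HI?T → r3=0x49
[2] flags=1010 VC?T → r2=0x44
[3] flags=1010 LS?F → skip
[4] flags=1001 → (cmp)
[5] flags=1001 NE?T → r4=0xb2
[6] flags=1001 CC?T → r3=0xb0
[7] flags=1001 LE?F → skip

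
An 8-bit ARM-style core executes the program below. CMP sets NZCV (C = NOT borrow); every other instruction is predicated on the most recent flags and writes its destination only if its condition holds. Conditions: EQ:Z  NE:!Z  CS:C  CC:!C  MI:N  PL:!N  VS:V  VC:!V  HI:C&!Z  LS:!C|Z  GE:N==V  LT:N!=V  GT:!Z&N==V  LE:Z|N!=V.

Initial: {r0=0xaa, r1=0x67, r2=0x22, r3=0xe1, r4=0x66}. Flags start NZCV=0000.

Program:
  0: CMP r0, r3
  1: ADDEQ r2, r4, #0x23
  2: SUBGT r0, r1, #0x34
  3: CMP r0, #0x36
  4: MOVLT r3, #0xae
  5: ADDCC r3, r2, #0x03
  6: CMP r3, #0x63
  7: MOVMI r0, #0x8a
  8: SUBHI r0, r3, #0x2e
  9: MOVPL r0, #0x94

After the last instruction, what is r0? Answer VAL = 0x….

0: ✓ CMP  NZCV=1000
1: · ADDEQ
2: · SUBGT
3: ✓ CMP  NZCV=0011
4: ✓ MOVLT  r3←0xae
5: · ADDCC
6: ✓ CMP  NZCV=0011
7: · MOVMI
8: ✓ SUBHI  r0←0x80
9: ✓ MOVPL  r0←0x94

VAL = 0x94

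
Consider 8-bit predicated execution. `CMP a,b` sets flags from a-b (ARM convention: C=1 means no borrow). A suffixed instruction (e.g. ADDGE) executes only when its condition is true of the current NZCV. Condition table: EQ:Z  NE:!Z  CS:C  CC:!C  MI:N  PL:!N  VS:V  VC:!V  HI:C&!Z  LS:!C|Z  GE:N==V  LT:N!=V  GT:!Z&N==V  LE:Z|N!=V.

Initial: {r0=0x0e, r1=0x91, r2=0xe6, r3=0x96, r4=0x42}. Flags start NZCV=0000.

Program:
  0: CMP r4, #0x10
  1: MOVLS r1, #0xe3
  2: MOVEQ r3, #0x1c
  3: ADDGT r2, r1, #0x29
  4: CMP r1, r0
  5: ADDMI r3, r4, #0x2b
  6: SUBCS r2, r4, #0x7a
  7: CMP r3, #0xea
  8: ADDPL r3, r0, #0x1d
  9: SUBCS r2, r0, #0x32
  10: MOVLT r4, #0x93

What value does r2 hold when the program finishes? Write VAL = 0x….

VAL = 0xc8

0: ✓ CMP  NZCV=0010
1: · MOVLS
2: · MOVEQ
3: ✓ ADDGT  r2←0xba
4: ✓ CMP  NZCV=1010
5: ✓ ADDMI  r3←0x6d
6: ✓ SUBCS  r2←0xc8
7: ✓ CMP  NZCV=1001
8: · ADDPL
9: · SUBCS
10: · MOVLT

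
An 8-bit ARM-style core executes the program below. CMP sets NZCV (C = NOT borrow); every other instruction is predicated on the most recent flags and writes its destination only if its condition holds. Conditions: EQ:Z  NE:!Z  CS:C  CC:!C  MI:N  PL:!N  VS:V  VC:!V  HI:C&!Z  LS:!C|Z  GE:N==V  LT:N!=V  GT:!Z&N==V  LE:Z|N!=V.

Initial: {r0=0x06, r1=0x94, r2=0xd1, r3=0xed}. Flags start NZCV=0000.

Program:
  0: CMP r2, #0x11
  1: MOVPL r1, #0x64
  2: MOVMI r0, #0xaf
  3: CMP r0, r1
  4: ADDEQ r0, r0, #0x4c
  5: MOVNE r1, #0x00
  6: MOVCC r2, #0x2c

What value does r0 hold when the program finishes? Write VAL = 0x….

[0] flags=1010 → (cmp)
[1] flags=1010 PL?F → skip
[2] flags=1010 MI?T → r0=0xaf
[3] flags=0010 → (cmp)
[4] flags=0010 EQ?F → skip
[5] flags=0010 NE?T → r1=0x00
[6] flags=0010 CC?F → skip

VAL = 0xaf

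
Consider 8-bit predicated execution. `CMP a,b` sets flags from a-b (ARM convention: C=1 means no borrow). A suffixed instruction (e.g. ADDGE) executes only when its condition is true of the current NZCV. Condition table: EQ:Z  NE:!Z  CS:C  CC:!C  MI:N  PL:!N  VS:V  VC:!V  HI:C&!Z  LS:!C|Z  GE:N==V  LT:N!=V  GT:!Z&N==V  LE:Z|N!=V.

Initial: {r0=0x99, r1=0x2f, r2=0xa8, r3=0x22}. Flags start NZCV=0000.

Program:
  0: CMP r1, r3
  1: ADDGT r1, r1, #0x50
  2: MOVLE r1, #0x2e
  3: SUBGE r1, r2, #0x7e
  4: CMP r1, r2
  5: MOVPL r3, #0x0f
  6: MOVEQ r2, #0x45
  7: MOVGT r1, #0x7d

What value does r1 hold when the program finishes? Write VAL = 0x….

0: ✓ CMP  NZCV=0010
1: ✓ ADDGT  r1←0x7f
2: · MOVLE
3: ✓ SUBGE  r1←0x2a
4: ✓ CMP  NZCV=1001
5: · MOVPL
6: · MOVEQ
7: ✓ MOVGT  r1←0x7d

VAL = 0x7d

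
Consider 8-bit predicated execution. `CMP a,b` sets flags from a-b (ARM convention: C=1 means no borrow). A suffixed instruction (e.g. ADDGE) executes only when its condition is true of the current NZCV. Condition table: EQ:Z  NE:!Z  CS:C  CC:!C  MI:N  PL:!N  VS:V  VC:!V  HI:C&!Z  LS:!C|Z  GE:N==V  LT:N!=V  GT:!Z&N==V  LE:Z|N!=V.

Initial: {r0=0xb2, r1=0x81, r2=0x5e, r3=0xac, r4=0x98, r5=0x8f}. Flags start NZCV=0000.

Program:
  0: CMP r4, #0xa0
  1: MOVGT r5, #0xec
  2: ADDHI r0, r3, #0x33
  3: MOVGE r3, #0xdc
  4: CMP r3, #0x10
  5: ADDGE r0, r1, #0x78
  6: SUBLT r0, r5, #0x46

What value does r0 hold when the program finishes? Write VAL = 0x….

VAL = 0x49

[0] flags=1000 → (cmp)
[1] flags=1000 GT?F → skip
[2] flags=1000 HI?F → skip
[3] flags=1000 GE?F → skip
[4] flags=1010 → (cmp)
[5] flags=1010 GE?F → skip
[6] flags=1010 LT?T → r0=0x49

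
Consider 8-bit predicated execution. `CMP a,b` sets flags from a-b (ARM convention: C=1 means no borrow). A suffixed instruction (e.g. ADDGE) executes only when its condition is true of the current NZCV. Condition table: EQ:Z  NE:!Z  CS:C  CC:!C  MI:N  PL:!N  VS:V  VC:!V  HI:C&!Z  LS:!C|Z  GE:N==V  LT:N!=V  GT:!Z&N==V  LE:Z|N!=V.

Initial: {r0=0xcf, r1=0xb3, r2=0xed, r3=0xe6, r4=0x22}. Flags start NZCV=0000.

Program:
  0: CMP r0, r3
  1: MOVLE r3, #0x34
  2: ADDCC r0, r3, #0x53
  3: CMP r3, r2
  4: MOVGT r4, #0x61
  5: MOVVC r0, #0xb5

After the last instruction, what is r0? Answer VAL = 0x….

[0] flags=1000 → (cmp)
[1] flags=1000 LE?T → r3=0x34
[2] flags=1000 CC?T → r0=0x87
[3] flags=0000 → (cmp)
[4] flags=0000 GT?T → r4=0x61
[5] flags=0000 VC?T → r0=0xb5

VAL = 0xb5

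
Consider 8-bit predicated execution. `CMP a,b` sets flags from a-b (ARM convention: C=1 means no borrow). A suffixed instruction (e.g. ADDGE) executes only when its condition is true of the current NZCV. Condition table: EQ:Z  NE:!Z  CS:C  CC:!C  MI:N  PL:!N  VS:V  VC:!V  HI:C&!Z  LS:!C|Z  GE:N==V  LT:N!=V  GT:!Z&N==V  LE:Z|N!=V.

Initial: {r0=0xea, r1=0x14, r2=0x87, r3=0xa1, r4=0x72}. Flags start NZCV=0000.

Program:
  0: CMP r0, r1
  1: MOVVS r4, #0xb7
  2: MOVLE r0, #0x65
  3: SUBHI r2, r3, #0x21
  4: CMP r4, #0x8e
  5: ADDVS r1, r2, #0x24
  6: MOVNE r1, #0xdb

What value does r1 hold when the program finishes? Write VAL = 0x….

[0] flags=1010 → (cmp)
[1] flags=1010 VS?F → skip
[2] flags=1010 LE?T → r0=0x65
[3] flags=1010 HI?T → r2=0x80
[4] flags=1001 → (cmp)
[5] flags=1001 VS?T → r1=0xa4
[6] flags=1001 NE?T → r1=0xdb

VAL = 0xdb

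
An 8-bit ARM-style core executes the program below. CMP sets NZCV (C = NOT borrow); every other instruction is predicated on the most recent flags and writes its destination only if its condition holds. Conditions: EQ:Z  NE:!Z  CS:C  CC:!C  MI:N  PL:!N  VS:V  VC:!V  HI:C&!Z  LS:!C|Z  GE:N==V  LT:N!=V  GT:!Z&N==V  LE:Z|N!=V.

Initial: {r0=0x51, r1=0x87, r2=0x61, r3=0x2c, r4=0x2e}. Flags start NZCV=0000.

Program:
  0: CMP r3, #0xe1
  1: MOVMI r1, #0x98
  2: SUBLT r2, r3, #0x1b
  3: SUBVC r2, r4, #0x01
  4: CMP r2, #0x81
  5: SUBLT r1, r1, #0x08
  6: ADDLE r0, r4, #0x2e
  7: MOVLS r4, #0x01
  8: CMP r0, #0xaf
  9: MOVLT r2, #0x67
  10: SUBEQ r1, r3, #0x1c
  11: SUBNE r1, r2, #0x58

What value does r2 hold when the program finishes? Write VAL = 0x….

0: ✓ CMP  NZCV=0000
1: · MOVMI
2: · SUBLT
3: ✓ SUBVC  r2←0x2d
4: ✓ CMP  NZCV=1001
5: · SUBLT
6: · ADDLE
7: ✓ MOVLS  r4←0x01
8: ✓ CMP  NZCV=1001
9: · MOVLT
10: · SUBEQ
11: ✓ SUBNE  r1←0xd5

VAL = 0x2d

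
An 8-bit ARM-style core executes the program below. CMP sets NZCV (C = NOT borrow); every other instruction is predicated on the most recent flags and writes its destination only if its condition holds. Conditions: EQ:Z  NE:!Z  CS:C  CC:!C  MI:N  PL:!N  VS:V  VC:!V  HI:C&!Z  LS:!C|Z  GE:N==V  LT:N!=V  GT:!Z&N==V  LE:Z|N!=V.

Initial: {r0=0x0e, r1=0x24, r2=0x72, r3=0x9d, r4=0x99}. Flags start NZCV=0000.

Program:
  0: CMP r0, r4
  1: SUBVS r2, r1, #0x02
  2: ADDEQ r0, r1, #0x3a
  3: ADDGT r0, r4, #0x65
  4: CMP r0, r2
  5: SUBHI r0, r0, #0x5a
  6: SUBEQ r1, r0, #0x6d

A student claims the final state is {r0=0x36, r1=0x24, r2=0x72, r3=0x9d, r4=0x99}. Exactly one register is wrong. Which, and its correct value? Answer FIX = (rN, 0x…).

[0] flags=0000 → (cmp)
[1] flags=0000 VS?F → skip
[2] flags=0000 EQ?F → skip
[3] flags=0000 GT?T → r0=0xfe
[4] flags=1010 → (cmp)
[5] flags=1010 HI?T → r0=0xa4
[6] flags=1010 EQ?F → skip

FIX = (r0, 0xa4)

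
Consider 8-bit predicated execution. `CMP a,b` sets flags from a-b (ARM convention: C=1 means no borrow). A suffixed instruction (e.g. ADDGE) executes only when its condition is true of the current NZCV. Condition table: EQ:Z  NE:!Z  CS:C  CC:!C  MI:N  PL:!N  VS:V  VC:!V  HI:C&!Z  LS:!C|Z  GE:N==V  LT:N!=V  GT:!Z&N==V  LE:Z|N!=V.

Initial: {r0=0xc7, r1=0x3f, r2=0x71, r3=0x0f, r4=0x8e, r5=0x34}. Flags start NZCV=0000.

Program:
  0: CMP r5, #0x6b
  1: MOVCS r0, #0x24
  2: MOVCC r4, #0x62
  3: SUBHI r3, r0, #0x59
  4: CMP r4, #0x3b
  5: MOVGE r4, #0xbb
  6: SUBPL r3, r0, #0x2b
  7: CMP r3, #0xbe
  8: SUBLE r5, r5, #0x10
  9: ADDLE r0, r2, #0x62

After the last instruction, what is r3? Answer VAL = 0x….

VAL = 0x9c

[0] flags=1000 → (cmp)
[1] flags=1000 CS?F → skip
[2] flags=1000 CC?T → r4=0x62
[3] flags=1000 HI?F → skip
[4] flags=0010 → (cmp)
[5] flags=0010 GE?T → r4=0xbb
[6] flags=0010 PL?T → r3=0x9c
[7] flags=1000 → (cmp)
[8] flags=1000 LE?T → r5=0x24
[9] flags=1000 LE?T → r0=0xd3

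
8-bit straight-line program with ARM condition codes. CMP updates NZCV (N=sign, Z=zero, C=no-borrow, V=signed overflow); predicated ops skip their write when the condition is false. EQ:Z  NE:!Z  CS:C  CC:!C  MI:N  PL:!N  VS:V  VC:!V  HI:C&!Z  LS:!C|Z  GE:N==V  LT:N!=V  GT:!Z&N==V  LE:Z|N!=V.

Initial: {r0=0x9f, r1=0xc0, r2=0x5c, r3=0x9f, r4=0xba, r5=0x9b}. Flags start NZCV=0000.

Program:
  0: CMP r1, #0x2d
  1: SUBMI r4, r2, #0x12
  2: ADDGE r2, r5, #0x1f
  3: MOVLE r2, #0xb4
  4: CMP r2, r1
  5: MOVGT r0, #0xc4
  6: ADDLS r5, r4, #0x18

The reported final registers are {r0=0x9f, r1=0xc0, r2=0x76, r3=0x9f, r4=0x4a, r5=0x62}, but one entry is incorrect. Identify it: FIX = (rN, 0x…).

0: ✓ CMP  NZCV=1010
1: ✓ SUBMI  r4←0x4a
2: · ADDGE
3: ✓ MOVLE  r2←0xb4
4: ✓ CMP  NZCV=1000
5: · MOVGT
6: ✓ ADDLS  r5←0x62

FIX = (r2, 0xb4)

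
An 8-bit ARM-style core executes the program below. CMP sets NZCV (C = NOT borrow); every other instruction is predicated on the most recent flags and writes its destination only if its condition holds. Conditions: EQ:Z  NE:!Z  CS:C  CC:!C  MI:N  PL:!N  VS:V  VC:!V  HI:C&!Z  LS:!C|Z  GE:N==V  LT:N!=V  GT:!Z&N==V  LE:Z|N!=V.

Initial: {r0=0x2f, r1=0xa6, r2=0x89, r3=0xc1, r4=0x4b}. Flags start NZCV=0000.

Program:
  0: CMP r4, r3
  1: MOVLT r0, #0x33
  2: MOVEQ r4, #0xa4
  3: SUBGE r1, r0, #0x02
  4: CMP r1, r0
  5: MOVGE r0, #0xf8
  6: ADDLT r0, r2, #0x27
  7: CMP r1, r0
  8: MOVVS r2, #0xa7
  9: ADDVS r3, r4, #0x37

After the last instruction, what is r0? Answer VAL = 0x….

VAL = 0xb0

0: ✓ CMP  NZCV=1001
1: · MOVLT
2: · MOVEQ
3: ✓ SUBGE  r1←0x2d
4: ✓ CMP  NZCV=1000
5: · MOVGE
6: ✓ ADDLT  r0←0xb0
7: ✓ CMP  NZCV=0000
8: · MOVVS
9: · ADDVS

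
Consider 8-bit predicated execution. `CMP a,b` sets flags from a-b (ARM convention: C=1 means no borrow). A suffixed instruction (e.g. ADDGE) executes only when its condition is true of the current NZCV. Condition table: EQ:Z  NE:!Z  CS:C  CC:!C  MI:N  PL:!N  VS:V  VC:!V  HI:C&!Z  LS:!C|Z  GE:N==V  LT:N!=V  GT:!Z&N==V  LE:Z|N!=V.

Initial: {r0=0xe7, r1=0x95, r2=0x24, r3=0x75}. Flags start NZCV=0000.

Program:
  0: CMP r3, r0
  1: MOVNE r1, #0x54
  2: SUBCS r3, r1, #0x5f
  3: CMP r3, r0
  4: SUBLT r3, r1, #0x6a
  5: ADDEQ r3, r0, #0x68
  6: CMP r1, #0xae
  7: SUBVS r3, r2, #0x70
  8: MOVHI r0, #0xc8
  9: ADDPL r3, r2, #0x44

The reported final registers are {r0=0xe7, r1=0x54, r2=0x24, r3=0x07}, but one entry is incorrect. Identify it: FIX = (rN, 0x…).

FIX = (r3, 0xb4)

0: ✓ CMP  NZCV=1001
1: ✓ MOVNE  r1←0x54
2: · SUBCS
3: ✓ CMP  NZCV=1001
4: · SUBLT
5: · ADDEQ
6: ✓ CMP  NZCV=1001
7: ✓ SUBVS  r3←0xb4
8: · MOVHI
9: · ADDPL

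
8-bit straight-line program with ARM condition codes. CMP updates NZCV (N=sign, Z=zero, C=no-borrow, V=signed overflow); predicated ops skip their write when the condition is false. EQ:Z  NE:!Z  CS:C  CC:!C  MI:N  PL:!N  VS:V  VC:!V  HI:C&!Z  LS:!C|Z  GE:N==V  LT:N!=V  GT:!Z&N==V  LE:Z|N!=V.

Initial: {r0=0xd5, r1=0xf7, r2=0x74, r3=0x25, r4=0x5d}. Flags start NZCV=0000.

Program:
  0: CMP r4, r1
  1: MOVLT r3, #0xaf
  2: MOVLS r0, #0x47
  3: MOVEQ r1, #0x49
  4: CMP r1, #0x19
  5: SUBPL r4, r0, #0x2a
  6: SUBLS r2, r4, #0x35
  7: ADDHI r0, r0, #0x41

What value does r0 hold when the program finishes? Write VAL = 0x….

VAL = 0x88

[0] flags=0000 → (cmp)
[1] flags=0000 LT?F → skip
[2] flags=0000 LS?T → r0=0x47
[3] flags=0000 EQ?F → skip
[4] flags=1010 → (cmp)
[5] flags=1010 PL?F → skip
[6] flags=1010 LS?F → skip
[7] flags=1010 HI?T → r0=0x88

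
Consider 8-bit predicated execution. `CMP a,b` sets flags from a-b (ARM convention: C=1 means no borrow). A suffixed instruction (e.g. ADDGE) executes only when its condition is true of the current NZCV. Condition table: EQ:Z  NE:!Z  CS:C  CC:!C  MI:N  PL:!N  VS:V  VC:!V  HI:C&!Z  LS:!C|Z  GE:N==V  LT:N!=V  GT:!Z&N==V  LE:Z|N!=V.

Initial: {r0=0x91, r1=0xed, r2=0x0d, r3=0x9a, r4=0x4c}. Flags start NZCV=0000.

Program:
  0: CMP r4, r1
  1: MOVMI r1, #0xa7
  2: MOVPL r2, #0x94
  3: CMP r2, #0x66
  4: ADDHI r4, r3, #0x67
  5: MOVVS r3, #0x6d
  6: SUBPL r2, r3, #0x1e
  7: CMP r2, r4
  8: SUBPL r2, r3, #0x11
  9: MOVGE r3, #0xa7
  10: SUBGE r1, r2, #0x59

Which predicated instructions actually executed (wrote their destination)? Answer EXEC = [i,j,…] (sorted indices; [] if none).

EXEC = [2,4,5,6,8,9,10]

[0] flags=0000 → (cmp)
[1] flags=0000 MI?F → skip
[2] flags=0000 PL?T → r2=0x94
[3] flags=0011 → (cmp)
[4] flags=0011 HI?T → r4=0x01
[5] flags=0011 VS?T → r3=0x6d
[6] flags=0011 PL?T → r2=0x4f
[7] flags=0010 → (cmp)
[8] flags=0010 PL?T → r2=0x5c
[9] flags=0010 GE?T → r3=0xa7
[10] flags=0010 GE?T → r1=0x03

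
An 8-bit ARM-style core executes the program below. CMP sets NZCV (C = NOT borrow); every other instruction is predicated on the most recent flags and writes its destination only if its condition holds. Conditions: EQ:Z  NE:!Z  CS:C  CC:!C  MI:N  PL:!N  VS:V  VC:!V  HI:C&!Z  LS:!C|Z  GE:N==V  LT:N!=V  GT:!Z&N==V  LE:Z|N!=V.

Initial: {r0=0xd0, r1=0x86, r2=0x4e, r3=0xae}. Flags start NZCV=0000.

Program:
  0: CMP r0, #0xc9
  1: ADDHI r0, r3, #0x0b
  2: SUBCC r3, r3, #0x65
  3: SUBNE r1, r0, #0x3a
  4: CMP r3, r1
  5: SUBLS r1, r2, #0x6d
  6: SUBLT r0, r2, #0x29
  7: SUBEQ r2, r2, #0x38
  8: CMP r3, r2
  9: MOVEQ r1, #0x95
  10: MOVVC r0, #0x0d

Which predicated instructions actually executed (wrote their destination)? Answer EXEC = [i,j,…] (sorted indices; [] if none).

0: ✓ CMP  NZCV=0010
1: ✓ ADDHI  r0←0xb9
2: · SUBCC
3: ✓ SUBNE  r1←0x7f
4: ✓ CMP  NZCV=0011
5: · SUBLS
6: ✓ SUBLT  r0←0x25
7: · SUBEQ
8: ✓ CMP  NZCV=0011
9: · MOVEQ
10: · MOVVC

EXEC = [1,3,6]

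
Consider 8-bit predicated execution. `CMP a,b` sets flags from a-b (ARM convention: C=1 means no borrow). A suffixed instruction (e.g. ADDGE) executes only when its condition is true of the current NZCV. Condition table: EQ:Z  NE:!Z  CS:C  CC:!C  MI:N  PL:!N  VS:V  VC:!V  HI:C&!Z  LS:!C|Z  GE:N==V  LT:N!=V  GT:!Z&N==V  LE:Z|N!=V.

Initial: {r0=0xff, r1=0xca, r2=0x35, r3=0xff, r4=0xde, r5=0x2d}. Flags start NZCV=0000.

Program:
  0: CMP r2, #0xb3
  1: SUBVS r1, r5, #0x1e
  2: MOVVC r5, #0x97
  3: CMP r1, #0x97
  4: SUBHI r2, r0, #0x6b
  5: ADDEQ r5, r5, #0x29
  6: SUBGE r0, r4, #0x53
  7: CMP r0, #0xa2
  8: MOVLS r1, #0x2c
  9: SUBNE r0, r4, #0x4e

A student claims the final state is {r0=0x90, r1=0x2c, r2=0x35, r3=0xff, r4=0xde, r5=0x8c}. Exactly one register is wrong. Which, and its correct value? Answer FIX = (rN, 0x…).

[0] flags=1001 → (cmp)
[1] flags=1001 VS?T → r1=0x0f
[2] flags=1001 VC?F → skip
[3] flags=0000 → (cmp)
[4] flags=0000 HI?F → skip
[5] flags=0000 EQ?F → skip
[6] flags=0000 GE?T → r0=0x8b
[7] flags=1000 → (cmp)
[8] flags=1000 LS?T → r1=0x2c
[9] flags=1000 NE?T → r0=0x90

FIX = (r5, 0x2d)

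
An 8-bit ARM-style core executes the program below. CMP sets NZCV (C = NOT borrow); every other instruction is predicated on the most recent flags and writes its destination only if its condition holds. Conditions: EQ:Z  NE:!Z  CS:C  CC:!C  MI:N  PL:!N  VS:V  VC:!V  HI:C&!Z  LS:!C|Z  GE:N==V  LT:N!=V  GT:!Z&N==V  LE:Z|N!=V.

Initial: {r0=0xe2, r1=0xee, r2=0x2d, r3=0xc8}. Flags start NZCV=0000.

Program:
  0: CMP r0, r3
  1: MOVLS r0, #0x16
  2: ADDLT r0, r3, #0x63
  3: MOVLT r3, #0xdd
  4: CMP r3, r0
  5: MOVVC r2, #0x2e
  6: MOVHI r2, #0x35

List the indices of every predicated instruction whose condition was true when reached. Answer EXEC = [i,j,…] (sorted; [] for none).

EXEC = [5]

0: ✓ CMP  NZCV=0010
1: · MOVLS
2: · ADDLT
3: · MOVLT
4: ✓ CMP  NZCV=1000
5: ✓ MOVVC  r2←0x2e
6: · MOVHI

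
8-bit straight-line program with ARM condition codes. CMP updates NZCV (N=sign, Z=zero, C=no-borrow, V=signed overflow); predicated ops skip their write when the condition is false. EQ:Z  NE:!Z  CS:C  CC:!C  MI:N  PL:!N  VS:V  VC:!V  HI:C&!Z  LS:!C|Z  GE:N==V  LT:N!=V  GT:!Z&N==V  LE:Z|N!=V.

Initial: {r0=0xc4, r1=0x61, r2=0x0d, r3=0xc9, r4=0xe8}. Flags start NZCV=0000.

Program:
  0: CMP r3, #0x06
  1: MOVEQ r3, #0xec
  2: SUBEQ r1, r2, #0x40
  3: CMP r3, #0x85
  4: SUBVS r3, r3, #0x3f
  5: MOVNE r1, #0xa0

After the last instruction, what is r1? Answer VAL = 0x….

[0] flags=1010 → (cmp)
[1] flags=1010 EQ?F → skip
[2] flags=1010 EQ?F → skip
[3] flags=0010 → (cmp)
[4] flags=0010 VS?F → skip
[5] flags=0010 NE?T → r1=0xa0

VAL = 0xa0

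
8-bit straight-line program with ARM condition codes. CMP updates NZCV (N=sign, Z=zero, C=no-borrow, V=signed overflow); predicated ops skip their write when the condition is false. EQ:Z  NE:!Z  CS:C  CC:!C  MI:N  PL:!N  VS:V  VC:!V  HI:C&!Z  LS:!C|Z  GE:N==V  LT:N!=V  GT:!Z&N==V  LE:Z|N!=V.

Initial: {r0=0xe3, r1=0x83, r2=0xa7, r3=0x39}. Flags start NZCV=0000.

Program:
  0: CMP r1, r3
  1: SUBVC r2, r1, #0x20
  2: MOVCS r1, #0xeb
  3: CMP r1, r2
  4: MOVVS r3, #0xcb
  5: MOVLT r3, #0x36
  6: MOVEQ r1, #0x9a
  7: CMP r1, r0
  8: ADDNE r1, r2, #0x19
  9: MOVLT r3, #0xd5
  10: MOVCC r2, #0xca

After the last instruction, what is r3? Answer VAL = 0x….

VAL = 0x39

[0] flags=0011 → (cmp)
[1] flags=0011 VC?F → skip
[2] flags=0011 CS?T → r1=0xeb
[3] flags=0010 → (cmp)
[4] flags=0010 VS?F → skip
[5] flags=0010 LT?F → skip
[6] flags=0010 EQ?F → skip
[7] flags=0010 → (cmp)
[8] flags=0010 NE?T → r1=0xc0
[9] flags=0010 LT?F → skip
[10] flags=0010 CC?F → skip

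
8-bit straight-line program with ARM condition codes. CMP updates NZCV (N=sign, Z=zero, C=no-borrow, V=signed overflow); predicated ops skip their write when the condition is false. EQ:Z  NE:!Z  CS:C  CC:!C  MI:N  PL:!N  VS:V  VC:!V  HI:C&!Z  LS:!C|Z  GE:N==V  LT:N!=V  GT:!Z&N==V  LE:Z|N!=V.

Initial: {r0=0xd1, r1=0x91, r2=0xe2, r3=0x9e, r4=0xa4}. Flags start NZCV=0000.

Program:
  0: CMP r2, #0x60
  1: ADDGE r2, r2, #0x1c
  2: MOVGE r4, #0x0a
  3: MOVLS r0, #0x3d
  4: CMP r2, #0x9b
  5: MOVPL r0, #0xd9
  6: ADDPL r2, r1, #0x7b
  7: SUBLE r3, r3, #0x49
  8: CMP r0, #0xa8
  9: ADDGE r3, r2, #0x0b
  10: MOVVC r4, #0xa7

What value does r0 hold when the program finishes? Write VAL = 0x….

VAL = 0xd9

0: ✓ CMP  NZCV=1010
1: · ADDGE
2: · MOVGE
3: · MOVLS
4: ✓ CMP  NZCV=0010
5: ✓ MOVPL  r0←0xd9
6: ✓ ADDPL  r2←0x0c
7: · SUBLE
8: ✓ CMP  NZCV=0010
9: ✓ ADDGE  r3←0x17
10: ✓ MOVVC  r4←0xa7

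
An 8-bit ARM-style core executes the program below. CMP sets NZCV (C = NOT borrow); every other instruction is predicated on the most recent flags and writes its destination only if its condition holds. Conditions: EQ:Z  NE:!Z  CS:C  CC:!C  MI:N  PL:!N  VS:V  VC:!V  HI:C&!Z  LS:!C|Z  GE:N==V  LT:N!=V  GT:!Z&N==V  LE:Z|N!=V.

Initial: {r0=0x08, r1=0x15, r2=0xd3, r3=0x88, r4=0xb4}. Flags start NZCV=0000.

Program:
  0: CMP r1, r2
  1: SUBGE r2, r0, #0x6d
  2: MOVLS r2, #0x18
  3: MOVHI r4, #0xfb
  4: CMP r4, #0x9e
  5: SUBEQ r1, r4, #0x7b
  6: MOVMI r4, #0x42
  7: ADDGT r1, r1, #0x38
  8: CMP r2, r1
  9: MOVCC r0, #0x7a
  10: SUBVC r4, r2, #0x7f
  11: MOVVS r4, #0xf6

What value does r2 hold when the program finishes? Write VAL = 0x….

VAL = 0x18

0: ✓ CMP  NZCV=0000
1: ✓ SUBGE  r2←0x9b
2: ✓ MOVLS  r2←0x18
3: · MOVHI
4: ✓ CMP  NZCV=0010
5: · SUBEQ
6: · MOVMI
7: ✓ ADDGT  r1←0x4d
8: ✓ CMP  NZCV=1000
9: ✓ MOVCC  r0←0x7a
10: ✓ SUBVC  r4←0x99
11: · MOVVS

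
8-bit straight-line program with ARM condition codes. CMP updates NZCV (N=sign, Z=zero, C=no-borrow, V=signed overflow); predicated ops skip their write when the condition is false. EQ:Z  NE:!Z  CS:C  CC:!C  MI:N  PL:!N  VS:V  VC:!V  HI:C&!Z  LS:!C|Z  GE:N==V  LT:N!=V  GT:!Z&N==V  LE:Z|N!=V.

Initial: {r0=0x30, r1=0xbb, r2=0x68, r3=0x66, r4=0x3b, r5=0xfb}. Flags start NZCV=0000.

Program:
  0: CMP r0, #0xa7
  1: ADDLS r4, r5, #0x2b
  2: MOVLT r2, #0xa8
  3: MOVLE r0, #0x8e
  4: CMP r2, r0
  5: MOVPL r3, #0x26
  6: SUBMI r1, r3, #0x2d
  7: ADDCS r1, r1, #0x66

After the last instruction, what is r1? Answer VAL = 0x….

[0] flags=1001 → (cmp)
[1] flags=1001 LS?T → r4=0x26
[2] flags=1001 LT?F → skip
[3] flags=1001 LE?F → skip
[4] flags=0010 → (cmp)
[5] flags=0010 PL?T → r3=0x26
[6] flags=0010 MI?F → skip
[7] flags=0010 CS?T → r1=0x21

VAL = 0x21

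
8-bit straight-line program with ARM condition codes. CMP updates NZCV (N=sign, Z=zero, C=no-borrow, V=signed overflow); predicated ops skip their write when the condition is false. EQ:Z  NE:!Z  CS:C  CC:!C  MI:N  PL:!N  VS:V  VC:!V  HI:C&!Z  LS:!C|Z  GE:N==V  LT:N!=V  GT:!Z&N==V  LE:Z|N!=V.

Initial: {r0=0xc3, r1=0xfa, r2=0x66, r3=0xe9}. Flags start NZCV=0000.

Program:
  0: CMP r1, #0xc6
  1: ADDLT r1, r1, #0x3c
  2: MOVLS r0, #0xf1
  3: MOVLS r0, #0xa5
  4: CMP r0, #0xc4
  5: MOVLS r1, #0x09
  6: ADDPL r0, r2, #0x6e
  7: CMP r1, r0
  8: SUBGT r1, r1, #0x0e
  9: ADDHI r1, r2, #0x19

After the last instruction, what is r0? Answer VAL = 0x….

VAL = 0xc3

0: ✓ CMP  NZCV=0010
1: · ADDLT
2: · MOVLS
3: · MOVLS
4: ✓ CMP  NZCV=1000
5: ✓ MOVLS  r1←0x09
6: · ADDPL
7: ✓ CMP  NZCV=0000
8: ✓ SUBGT  r1←0xfb
9: · ADDHI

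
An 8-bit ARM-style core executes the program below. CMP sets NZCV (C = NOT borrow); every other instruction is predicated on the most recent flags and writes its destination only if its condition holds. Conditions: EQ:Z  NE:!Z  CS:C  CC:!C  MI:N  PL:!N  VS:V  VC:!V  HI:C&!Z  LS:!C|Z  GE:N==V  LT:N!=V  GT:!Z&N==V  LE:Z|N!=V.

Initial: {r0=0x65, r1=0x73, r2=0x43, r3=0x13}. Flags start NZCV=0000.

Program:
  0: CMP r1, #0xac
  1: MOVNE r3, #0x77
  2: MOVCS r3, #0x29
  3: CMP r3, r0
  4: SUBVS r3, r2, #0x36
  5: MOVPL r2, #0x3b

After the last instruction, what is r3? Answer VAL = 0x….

VAL = 0x77

0: ✓ CMP  NZCV=1001
1: ✓ MOVNE  r3←0x77
2: · MOVCS
3: ✓ CMP  NZCV=0010
4: · SUBVS
5: ✓ MOVPL  r2←0x3b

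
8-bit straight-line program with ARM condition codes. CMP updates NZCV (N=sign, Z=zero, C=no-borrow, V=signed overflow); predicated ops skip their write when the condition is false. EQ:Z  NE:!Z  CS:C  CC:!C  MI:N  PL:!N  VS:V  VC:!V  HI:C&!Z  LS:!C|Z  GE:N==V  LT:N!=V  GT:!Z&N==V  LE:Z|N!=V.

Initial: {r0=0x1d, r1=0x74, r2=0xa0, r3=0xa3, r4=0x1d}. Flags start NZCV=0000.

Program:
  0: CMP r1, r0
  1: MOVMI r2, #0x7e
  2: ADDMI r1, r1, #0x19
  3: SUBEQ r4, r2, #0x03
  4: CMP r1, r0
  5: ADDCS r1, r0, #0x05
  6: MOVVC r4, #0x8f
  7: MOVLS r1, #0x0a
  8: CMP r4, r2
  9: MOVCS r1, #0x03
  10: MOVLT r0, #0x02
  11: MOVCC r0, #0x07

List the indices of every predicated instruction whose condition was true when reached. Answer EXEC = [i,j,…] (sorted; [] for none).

0: ✓ CMP  NZCV=0010
1: · MOVMI
2: · ADDMI
3: · SUBEQ
4: ✓ CMP  NZCV=0010
5: ✓ ADDCS  r1←0x22
6: ✓ MOVVC  r4←0x8f
7: · MOVLS
8: ✓ CMP  NZCV=1000
9: · MOVCS
10: ✓ MOVLT  r0←0x02
11: ✓ MOVCC  r0←0x07

EXEC = [5,6,10,11]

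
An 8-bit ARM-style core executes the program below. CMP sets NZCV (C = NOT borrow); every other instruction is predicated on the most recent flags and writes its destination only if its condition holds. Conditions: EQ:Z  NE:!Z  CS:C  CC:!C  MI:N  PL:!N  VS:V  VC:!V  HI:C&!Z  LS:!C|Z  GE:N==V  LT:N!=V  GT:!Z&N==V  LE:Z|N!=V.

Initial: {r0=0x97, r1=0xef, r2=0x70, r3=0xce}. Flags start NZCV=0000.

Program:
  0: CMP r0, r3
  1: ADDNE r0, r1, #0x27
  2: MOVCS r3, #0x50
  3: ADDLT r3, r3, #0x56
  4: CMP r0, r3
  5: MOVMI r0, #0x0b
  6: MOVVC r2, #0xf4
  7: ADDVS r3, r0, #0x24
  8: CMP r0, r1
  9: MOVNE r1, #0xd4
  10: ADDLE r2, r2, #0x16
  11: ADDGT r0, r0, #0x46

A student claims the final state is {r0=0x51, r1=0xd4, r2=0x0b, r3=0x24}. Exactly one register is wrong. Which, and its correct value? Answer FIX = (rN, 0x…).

[0] flags=1000 → (cmp)
[1] flags=1000 NE?T → r0=0x16
[2] flags=1000 CS?F → skip
[3] flags=1000 LT?T → r3=0x24
[4] flags=1000 → (cmp)
[5] flags=1000 MI?T → r0=0x0b
[6] flags=1000 VC?T → r2=0xf4
[7] flags=1000 VS?F → skip
[8] flags=0000 → (cmp)
[9] flags=0000 NE?T → r1=0xd4
[10] flags=0000 LE?F → skip
[11] flags=0000 GT?T → r0=0x51

FIX = (r2, 0xf4)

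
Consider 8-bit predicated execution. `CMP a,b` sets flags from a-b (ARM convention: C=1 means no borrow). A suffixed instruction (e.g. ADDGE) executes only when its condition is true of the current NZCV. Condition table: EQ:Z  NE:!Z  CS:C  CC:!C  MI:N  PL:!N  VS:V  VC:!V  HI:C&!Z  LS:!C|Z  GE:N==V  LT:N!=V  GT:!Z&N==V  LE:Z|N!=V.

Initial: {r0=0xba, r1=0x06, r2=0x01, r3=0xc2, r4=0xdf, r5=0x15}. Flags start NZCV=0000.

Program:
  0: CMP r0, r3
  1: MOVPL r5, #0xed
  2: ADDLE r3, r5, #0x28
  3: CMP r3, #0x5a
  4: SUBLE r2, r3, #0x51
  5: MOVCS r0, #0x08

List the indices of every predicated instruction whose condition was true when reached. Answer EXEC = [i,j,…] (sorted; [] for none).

0: ✓ CMP  NZCV=1000
1: · MOVPL
2: ✓ ADDLE  r3←0x3d
3: ✓ CMP  NZCV=1000
4: ✓ SUBLE  r2←0xec
5: · MOVCS

EXEC = [2,4]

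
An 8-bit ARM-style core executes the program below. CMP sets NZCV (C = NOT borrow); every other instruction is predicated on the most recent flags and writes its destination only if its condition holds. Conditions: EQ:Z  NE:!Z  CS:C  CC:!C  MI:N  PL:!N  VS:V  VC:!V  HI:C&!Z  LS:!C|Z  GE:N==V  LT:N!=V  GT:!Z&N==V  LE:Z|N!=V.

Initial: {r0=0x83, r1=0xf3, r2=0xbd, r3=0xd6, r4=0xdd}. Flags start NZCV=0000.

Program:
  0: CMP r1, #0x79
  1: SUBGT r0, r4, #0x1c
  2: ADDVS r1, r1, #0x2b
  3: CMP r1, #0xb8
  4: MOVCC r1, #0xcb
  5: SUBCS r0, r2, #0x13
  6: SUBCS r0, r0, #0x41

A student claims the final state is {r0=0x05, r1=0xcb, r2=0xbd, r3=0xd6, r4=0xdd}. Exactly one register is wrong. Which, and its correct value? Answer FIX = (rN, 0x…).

FIX = (r0, 0x83)

[0] flags=0011 → (cmp)
[1] flags=0011 GT?F → skip
[2] flags=0011 VS?T → r1=0x1e
[3] flags=0000 → (cmp)
[4] flags=0000 CC?T → r1=0xcb
[5] flags=0000 CS?F → skip
[6] flags=0000 CS?F → skip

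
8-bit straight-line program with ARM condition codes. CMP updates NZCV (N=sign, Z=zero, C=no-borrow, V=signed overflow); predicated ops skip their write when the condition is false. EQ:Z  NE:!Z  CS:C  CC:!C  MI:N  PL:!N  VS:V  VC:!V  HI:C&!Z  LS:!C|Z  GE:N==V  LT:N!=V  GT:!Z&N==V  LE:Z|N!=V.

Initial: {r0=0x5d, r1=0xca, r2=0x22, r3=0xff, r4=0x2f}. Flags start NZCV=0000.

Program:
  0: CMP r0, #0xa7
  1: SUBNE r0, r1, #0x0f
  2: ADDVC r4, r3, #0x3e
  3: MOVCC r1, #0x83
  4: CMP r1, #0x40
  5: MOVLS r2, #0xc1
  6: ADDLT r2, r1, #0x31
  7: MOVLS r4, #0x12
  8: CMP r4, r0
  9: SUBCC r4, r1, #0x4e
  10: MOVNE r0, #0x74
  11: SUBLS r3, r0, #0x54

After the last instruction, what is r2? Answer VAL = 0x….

[0] flags=1001 → (cmp)
[1] flags=1001 NE?T → r0=0xbb
[2] flags=1001 VC?F → skip
[3] flags=1001 CC?T → r1=0x83
[4] flags=0011 → (cmp)
[5] flags=0011 LS?F → skip
[6] flags=0011 LT?T → r2=0xb4
[7] flags=0011 LS?F → skip
[8] flags=0000 → (cmp)
[9] flags=0000 CC?T → r4=0x35
[10] flags=0000 NE?T → r0=0x74
[11] flags=0000 LS?T → r3=0x20

VAL = 0xb4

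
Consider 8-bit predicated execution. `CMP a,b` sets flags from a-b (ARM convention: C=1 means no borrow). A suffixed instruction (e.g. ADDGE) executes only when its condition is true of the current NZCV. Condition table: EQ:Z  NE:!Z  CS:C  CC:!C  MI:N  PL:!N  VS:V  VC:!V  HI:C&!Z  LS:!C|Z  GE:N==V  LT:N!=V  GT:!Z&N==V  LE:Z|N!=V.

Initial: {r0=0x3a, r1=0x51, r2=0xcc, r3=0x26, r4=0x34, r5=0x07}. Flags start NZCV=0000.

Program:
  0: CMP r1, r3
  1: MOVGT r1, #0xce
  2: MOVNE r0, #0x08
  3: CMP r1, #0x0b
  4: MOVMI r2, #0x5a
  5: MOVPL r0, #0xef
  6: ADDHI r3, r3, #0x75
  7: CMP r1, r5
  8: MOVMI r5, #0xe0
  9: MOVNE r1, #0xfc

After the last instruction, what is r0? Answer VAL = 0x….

VAL = 0x08

0: ✓ CMP  NZCV=0010
1: ✓ MOVGT  r1←0xce
2: ✓ MOVNE  r0←0x08
3: ✓ CMP  NZCV=1010
4: ✓ MOVMI  r2←0x5a
5: · MOVPL
6: ✓ ADDHI  r3←0x9b
7: ✓ CMP  NZCV=1010
8: ✓ MOVMI  r5←0xe0
9: ✓ MOVNE  r1←0xfc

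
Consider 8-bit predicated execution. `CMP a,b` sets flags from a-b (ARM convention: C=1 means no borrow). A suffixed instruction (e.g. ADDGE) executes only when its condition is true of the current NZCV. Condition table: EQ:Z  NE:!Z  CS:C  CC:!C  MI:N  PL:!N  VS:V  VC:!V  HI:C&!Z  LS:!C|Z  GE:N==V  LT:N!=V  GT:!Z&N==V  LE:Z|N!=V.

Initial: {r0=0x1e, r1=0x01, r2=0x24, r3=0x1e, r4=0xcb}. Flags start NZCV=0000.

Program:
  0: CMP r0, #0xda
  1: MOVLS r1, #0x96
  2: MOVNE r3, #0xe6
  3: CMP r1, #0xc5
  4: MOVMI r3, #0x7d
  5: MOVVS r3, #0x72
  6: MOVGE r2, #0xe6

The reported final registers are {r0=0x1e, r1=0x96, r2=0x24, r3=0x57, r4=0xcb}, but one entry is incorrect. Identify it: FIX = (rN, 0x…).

FIX = (r3, 0x7d)

[0] flags=0000 → (cmp)
[1] flags=0000 LS?T → r1=0x96
[2] flags=0000 NE?T → r3=0xe6
[3] flags=1000 → (cmp)
[4] flags=1000 MI?T → r3=0x7d
[5] flags=1000 VS?F → skip
[6] flags=1000 GE?F → skip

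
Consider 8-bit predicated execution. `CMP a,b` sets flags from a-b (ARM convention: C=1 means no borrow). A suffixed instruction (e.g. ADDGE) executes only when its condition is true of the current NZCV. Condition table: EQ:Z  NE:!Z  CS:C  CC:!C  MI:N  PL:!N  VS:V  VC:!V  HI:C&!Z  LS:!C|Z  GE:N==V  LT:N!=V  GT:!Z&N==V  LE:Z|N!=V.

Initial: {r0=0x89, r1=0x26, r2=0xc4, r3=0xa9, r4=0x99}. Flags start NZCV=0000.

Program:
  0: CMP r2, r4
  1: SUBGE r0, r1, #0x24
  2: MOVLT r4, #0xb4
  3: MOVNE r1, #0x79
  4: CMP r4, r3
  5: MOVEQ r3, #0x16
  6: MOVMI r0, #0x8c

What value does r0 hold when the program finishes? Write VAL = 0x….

VAL = 0x8c

0: ✓ CMP  NZCV=0010
1: ✓ SUBGE  r0←0x02
2: · MOVLT
3: ✓ MOVNE  r1←0x79
4: ✓ CMP  NZCV=1000
5: · MOVEQ
6: ✓ MOVMI  r0←0x8c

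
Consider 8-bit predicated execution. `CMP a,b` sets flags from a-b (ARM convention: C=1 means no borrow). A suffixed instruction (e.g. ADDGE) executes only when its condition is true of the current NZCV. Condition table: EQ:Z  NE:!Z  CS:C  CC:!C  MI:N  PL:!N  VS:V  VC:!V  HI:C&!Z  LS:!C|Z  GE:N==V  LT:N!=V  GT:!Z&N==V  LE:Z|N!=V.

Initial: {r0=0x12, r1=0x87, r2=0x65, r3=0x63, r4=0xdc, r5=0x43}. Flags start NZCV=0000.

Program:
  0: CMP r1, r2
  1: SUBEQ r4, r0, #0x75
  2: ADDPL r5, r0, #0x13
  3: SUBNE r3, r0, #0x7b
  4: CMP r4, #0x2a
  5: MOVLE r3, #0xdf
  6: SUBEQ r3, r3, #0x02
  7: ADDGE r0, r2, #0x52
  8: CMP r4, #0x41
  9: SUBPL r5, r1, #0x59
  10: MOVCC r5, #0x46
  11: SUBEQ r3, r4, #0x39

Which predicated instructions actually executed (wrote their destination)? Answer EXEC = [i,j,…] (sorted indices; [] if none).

[0] flags=0011 → (cmp)
[1] flags=0011 EQ?F → skip
[2] flags=0011 PL?T → r5=0x25
[3] flags=0011 NE?T → r3=0x97
[4] flags=1010 → (cmp)
[5] flags=1010 LE?T → r3=0xdf
[6] flags=1010 EQ?F → skip
[7] flags=1010 GE?F → skip
[8] flags=1010 → (cmp)
[9] flags=1010 PL?F → skip
[10] flags=1010 CC?F → skip
[11] flags=1010 EQ?F → skip

EXEC = [2,3,5]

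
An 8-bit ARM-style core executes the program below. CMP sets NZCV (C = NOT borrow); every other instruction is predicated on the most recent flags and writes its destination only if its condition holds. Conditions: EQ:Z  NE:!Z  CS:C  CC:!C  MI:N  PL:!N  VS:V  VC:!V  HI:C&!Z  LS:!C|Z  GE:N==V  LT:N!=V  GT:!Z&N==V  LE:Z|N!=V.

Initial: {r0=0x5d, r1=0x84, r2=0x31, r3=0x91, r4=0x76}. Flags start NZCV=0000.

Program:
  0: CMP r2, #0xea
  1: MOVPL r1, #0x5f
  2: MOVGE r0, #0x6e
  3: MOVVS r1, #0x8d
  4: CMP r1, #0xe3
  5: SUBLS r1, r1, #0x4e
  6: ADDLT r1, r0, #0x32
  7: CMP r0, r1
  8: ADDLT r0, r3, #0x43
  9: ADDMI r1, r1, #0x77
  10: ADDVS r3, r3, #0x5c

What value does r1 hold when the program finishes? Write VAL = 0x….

VAL = 0x11

0: ✓ CMP  NZCV=0000
1: ✓ MOVPL  r1←0x5f
2: ✓ MOVGE  r0←0x6e
3: · MOVVS
4: ✓ CMP  NZCV=0000
5: ✓ SUBLS  r1←0x11
6: · ADDLT
7: ✓ CMP  NZCV=0010
8: · ADDLT
9: · ADDMI
10: · ADDVS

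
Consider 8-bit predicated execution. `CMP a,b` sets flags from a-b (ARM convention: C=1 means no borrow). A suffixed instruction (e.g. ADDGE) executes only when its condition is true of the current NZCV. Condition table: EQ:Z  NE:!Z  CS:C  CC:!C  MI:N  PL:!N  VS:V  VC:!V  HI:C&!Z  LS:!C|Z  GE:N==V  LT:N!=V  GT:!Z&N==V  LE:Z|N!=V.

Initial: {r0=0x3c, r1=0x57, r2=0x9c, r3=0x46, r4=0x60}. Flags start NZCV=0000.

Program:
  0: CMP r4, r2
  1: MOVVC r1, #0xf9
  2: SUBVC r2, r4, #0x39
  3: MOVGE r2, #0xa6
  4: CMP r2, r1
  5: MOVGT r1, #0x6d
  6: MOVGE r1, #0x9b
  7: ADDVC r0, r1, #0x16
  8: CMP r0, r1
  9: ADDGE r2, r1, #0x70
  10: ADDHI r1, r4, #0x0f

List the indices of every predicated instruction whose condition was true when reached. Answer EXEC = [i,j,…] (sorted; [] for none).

EXEC = [3]

0: ✓ CMP  NZCV=1001
1: · MOVVC
2: · SUBVC
3: ✓ MOVGE  r2←0xa6
4: ✓ CMP  NZCV=0011
5: · MOVGT
6: · MOVGE
7: · ADDVC
8: ✓ CMP  NZCV=1000
9: · ADDGE
10: · ADDHI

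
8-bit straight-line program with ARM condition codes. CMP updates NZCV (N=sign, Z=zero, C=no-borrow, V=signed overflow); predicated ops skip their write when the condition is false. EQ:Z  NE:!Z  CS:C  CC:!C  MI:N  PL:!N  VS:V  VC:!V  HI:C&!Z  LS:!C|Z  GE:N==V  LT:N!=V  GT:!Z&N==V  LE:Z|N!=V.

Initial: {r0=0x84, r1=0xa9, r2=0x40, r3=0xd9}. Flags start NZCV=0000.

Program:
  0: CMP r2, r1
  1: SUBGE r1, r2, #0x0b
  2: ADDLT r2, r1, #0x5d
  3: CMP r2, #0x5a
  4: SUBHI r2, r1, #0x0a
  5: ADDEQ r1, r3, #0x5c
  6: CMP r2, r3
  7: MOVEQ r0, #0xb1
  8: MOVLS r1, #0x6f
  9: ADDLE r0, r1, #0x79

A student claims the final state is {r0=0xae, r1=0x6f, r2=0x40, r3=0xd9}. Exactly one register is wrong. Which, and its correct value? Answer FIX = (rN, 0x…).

FIX = (r0, 0x84)

[0] flags=1001 → (cmp)
[1] flags=1001 GE?T → r1=0x35
[2] flags=1001 LT?F → skip
[3] flags=1000 → (cmp)
[4] flags=1000 HI?F → skip
[5] flags=1000 EQ?F → skip
[6] flags=0000 → (cmp)
[7] flags=0000 EQ?F → skip
[8] flags=0000 LS?T → r1=0x6f
[9] flags=0000 LE?F → skip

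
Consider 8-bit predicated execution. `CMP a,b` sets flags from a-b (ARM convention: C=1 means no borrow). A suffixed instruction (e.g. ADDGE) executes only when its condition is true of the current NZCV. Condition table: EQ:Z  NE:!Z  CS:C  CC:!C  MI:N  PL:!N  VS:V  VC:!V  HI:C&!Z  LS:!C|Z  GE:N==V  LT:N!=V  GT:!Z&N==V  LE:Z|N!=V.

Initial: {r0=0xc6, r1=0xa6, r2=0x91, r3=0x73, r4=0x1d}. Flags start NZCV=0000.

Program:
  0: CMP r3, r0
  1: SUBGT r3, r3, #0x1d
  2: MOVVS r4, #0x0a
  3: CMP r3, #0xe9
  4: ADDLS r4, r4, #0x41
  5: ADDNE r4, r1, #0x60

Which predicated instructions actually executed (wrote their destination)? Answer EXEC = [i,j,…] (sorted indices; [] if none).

EXEC = [1,2,4,5]

0: ✓ CMP  NZCV=1001
1: ✓ SUBGT  r3←0x56
2: ✓ MOVVS  r4←0x0a
3: ✓ CMP  NZCV=0000
4: ✓ ADDLS  r4←0x4b
5: ✓ ADDNE  r4←0x06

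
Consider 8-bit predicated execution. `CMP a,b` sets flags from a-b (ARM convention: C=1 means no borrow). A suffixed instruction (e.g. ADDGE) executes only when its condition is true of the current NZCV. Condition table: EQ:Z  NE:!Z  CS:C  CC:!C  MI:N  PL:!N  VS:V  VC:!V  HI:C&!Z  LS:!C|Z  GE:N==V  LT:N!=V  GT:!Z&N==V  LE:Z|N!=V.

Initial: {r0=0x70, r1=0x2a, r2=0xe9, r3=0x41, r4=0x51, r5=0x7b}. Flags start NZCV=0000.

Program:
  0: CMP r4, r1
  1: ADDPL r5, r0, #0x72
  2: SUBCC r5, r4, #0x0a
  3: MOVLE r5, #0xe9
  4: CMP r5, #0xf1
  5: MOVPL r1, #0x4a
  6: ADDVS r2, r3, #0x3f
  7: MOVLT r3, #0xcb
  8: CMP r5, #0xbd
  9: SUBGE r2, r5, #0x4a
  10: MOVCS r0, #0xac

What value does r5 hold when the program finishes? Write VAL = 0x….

VAL = 0xe2

0: ✓ CMP  NZCV=0010
1: ✓ ADDPL  r5←0xe2
2: · SUBCC
3: · MOVLE
4: ✓ CMP  NZCV=1000
5: · MOVPL
6: · ADDVS
7: ✓ MOVLT  r3←0xcb
8: ✓ CMP  NZCV=0010
9: ✓ SUBGE  r2←0x98
10: ✓ MOVCS  r0←0xac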